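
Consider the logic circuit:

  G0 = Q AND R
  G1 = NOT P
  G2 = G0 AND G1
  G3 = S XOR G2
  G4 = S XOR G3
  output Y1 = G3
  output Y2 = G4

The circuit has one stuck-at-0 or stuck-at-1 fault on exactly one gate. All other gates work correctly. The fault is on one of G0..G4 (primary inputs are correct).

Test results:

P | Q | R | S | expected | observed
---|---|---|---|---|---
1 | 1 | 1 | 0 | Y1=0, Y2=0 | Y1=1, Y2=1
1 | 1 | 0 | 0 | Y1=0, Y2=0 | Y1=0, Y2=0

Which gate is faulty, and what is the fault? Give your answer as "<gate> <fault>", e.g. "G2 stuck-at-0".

G1 stuck-at-1

Fault-free values for test 1 (P=1, Q=1, R=1, S=0): G0=1, G1=0, G2=0, G3=0, G4=0, giving Y1=0, Y2=0. Observed Y1=1, Y2=1.
Test 1: faults giving observed Y1=1, Y2=1 are {G1 stuck-at-1, G2 stuck-at-1, G3 stuck-at-1}.
Test 2 (P=1, Q=1, R=0, S=0): fault-free G0=0, G1=0, G2=0, G3=0, G4=0 → Y1=0, Y2=0; observed Y1=0, Y2=0. Eliminates G2 stuck-at-1, G3 stuck-at-1.
Only G1 stuck-at-1 is consistent with every test.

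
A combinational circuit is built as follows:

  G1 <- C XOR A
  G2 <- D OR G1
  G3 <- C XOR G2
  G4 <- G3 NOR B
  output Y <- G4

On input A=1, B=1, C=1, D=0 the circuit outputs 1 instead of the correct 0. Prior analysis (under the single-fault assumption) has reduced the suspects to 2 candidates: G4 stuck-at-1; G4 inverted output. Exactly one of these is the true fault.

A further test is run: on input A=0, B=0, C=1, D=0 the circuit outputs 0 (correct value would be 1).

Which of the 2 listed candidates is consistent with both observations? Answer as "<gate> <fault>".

Evaluate each candidate on input A=0, B=0, C=1, D=0:
  G4 stuck-at-1: G1=1, G2=1, G3=0, G4=1 [stuck-at-1] → 1 — eliminated
  G4 inverted output: G1=1, G2=1, G3=0, G4=0 [inverted output] → 0 — matches
Only G4 inverted output reproduces the observed 0.

G4 inverted output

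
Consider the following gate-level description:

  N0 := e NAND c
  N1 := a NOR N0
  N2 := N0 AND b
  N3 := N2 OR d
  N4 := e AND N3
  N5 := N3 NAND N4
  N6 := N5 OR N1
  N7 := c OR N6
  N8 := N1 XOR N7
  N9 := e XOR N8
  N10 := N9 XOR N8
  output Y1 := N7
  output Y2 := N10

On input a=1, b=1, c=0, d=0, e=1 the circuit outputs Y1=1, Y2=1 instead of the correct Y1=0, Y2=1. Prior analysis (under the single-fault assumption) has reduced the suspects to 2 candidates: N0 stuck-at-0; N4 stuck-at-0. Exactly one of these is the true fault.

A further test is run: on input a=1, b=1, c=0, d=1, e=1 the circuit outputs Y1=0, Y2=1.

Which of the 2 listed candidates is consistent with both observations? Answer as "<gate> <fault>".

N0 stuck-at-0

Evaluate each candidate on input a=1, b=1, c=0, d=1, e=1:
  N0 stuck-at-0: N0=0 [stuck-at-0], N1=0, N2=0, N3=1, N4=1, N5=0, N6=0, N7=0, N8=0, N9=1, N10=1 → Y1=0, Y2=1 — matches
  N4 stuck-at-0: N0=1, N1=0, N2=1, N3=1, N4=0 [stuck-at-0], N5=1, N6=1, N7=1, N8=1, N9=0, N10=1 → Y1=1, Y2=1 — eliminated
Only N0 stuck-at-0 reproduces the observed Y1=0, Y2=1.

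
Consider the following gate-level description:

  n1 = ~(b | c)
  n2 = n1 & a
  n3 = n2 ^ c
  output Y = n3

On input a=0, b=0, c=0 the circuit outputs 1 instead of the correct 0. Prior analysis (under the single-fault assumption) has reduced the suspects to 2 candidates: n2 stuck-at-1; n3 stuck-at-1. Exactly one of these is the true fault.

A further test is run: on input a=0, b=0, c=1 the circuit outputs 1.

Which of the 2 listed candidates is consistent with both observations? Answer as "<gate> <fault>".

n3 stuck-at-1

Evaluate each candidate on input a=0, b=0, c=1:
  n2 stuck-at-1: n1=0, n2=1 [stuck-at-1], n3=0 → 0 — eliminated
  n3 stuck-at-1: n1=0, n2=0, n3=1 [stuck-at-1] → 1 — matches
Only n3 stuck-at-1 reproduces the observed 1.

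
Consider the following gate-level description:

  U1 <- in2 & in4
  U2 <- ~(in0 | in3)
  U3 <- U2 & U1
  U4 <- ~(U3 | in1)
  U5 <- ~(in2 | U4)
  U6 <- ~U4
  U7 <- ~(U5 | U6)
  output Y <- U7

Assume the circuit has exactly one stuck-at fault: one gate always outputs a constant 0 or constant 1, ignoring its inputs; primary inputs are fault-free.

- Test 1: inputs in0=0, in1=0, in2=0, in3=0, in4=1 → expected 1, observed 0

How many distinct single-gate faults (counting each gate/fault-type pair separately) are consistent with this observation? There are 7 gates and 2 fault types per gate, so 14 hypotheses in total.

6

Fault-free: U1=0, U2=1, U3=0, U4=1, U5=0, U6=0, U7=1 → 1. Observed 0.
  U1 stuck-at-0: output 1 ✗
  U1 stuck-at-1: output 0 ✓
  U2 stuck-at-0: output 1 ✗
  U2 stuck-at-1: output 1 ✗
  U3 stuck-at-0: output 1 ✗
  U3 stuck-at-1: output 0 ✓
  U4 stuck-at-0: output 0 ✓
  U4 stuck-at-1: output 1 ✗
  U5 stuck-at-0: output 1 ✗
  U5 stuck-at-1: output 0 ✓
  U6 stuck-at-0: output 1 ✗
  U6 stuck-at-1: output 0 ✓
  U7 stuck-at-0: output 0 ✓
  U7 stuck-at-1: output 1 ✗
Consistent faults: {U1 stuck-at-1, U3 stuck-at-1, U4 stuck-at-0, U5 stuck-at-1, U6 stuck-at-1, U7 stuck-at-0} — 6 in all.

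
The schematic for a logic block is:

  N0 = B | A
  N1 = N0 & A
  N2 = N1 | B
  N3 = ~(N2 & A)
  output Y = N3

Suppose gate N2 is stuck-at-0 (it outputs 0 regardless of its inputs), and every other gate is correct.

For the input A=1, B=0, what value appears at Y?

1

Propagate with N2 forced: N0=1, N1=1, N2=0 [stuck-at-0], N3=1.
So Y = 1. (Without the fault it would be 0.)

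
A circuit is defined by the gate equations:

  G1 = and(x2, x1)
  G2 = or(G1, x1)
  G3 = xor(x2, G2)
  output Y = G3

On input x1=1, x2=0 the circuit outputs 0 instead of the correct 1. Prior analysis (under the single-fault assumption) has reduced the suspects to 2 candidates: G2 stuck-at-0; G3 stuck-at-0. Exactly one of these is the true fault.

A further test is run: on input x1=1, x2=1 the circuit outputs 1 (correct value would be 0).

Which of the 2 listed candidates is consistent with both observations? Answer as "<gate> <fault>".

G2 stuck-at-0

Evaluate each candidate on input x1=1, x2=1:
  G2 stuck-at-0: G1=1, G2=0 [stuck-at-0], G3=1 → 1 — matches
  G3 stuck-at-0: G1=1, G2=1, G3=0 [stuck-at-0] → 0 — eliminated
Only G2 stuck-at-0 reproduces the observed 1.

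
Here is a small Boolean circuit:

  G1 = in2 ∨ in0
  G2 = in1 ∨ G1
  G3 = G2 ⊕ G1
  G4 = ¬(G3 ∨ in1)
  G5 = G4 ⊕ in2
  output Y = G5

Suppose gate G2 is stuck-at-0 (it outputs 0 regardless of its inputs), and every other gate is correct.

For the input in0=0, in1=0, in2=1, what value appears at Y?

Propagate with G2 forced: G1=1, G2=0 [stuck-at-0], G3=1, G4=0, G5=1.
So Y = 1. (Without the fault it would be 0.)

1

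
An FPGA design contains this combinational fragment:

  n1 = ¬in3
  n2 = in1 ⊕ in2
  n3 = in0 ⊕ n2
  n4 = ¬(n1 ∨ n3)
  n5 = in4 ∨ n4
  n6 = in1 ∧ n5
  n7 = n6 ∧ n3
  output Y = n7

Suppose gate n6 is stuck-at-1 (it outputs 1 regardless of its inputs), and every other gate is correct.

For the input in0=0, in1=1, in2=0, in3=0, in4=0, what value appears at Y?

1

Propagate with n6 forced: n1=1, n2=1, n3=1, n4=0, n5=0, n6=1 [stuck-at-1], n7=1.
So Y = 1. (Without the fault it would be 0.)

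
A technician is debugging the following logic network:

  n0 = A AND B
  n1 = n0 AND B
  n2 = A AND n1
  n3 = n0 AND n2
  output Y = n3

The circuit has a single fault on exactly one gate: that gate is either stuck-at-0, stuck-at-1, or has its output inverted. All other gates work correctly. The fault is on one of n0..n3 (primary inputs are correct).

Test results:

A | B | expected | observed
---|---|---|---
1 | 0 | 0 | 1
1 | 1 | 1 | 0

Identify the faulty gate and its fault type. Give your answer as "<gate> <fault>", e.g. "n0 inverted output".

n3 inverted output

Fault-free values for test 1 (A=1, B=0): n0=0, n1=0, n2=0, n3=0, giving Y=0. Observed 1.
Test 1: faults giving observed 1 are {n3 stuck-at-1, n3 inverted output}.
Test 2 (A=1, B=1): fault-free n0=1, n1=1, n2=1, n3=1 → 1; observed 0. Eliminates n3 stuck-at-1.
Only n3 inverted output is consistent with every test.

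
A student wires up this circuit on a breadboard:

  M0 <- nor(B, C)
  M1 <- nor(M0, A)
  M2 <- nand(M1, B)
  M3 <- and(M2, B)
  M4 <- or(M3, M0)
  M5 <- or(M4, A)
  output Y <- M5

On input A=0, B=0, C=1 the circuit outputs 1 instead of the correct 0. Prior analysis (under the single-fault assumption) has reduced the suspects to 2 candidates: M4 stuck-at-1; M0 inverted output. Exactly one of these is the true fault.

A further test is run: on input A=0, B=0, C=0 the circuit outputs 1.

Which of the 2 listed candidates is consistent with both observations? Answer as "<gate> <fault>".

M4 stuck-at-1

Evaluate each candidate on input A=0, B=0, C=0:
  M4 stuck-at-1: M0=1, M1=0, M2=1, M3=0, M4=1 [stuck-at-1], M5=1 → 1 — matches
  M0 inverted output: M0=0 [inverted output], M1=1, M2=1, M3=0, M4=0, M5=0 → 0 — eliminated
Only M4 stuck-at-1 reproduces the observed 1.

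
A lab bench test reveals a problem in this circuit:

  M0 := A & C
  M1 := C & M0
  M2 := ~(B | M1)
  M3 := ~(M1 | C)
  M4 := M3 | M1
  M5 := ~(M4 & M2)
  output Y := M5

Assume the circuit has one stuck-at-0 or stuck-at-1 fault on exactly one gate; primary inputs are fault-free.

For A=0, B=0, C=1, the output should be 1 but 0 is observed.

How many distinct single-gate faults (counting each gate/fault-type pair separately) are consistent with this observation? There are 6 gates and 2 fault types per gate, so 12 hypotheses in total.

Fault-free: M0=0, M1=0, M2=1, M3=0, M4=0, M5=1 → 1. Observed 0.
  M0 stuck-at-0: output 1 ✗
  M0 stuck-at-1: output 1 ✗
  M1 stuck-at-0: output 1 ✗
  M1 stuck-at-1: output 1 ✗
  M2 stuck-at-0: output 1 ✗
  M2 stuck-at-1: output 1 ✗
  M3 stuck-at-0: output 1 ✗
  M3 stuck-at-1: output 0 ✓
  M4 stuck-at-0: output 1 ✗
  M4 stuck-at-1: output 0 ✓
  M5 stuck-at-0: output 0 ✓
  M5 stuck-at-1: output 1 ✗
Consistent faults: {M3 stuck-at-1, M4 stuck-at-1, M5 stuck-at-0} — 3 in all.

3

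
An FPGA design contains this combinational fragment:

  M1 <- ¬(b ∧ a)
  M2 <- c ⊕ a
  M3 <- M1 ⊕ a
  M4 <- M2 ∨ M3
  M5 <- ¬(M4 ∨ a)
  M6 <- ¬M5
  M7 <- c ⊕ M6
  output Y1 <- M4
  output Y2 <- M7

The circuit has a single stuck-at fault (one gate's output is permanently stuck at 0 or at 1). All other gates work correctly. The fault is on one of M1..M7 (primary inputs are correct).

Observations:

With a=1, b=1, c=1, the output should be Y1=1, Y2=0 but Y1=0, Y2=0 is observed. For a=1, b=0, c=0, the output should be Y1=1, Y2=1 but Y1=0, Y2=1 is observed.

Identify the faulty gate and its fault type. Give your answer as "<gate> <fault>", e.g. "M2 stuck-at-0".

M4 stuck-at-0

Fault-free values for test 1 (a=1, b=1, c=1): M1=0, M2=0, M3=1, M4=1, M5=0, M6=1, M7=0, giving Y1=1, Y2=0. Observed Y1=0, Y2=0.
Test 1: faults giving observed Y1=0, Y2=0 are {M1 stuck-at-1, M3 stuck-at-0, M4 stuck-at-0}.
Test 2 (a=1, b=0, c=0): fault-free M1=1, M2=1, M3=0, M4=1, M5=0, M6=1, M7=1 → Y1=1, Y2=1; observed Y1=0, Y2=1. Eliminates M1 stuck-at-1, M3 stuck-at-0.
Only M4 stuck-at-0 is consistent with every test.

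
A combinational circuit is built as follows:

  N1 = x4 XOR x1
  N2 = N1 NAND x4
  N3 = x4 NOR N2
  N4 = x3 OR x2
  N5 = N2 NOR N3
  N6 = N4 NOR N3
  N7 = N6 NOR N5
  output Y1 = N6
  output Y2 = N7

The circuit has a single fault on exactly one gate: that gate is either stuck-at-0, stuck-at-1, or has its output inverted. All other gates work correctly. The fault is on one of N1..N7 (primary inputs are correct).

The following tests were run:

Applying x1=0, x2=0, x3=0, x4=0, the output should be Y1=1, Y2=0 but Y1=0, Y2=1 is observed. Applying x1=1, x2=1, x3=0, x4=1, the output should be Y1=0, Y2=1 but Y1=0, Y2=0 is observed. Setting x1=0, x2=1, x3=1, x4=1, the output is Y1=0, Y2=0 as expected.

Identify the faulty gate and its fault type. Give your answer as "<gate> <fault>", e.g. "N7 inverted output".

Fault-free values for test 1 (x1=0, x2=0, x3=0, x4=0): N1=0, N2=1, N3=0, N4=0, N5=0, N6=1, N7=0, giving Y1=1, Y2=0. Observed Y1=0, Y2=1.
Test 1: faults giving observed Y1=0, Y2=1 are {N2 stuck-at-0, N2 inverted output, N3 stuck-at-1, N3 inverted output, N4 stuck-at-1, N4 inverted output, N6 stuck-at-0, N6 inverted output}.
Test 2 (x1=1, x2=1, x3=0, x4=1): fault-free N1=0, N2=1, N3=0, N4=1, N5=0, N6=0, N7=1 → Y1=0, Y2=1; observed Y1=0, Y2=0. Eliminates N3 stuck-at-1, N3 inverted output, N4 stuck-at-1, N4 inverted output, N6 stuck-at-0, N6 inverted output.
Test 3 (x1=0, x2=1, x3=1, x4=1): fault-free N1=1, N2=0, N3=0, N4=1, N5=1, N6=0, N7=0 → Y1=0, Y2=0; observed Y1=0, Y2=0. Eliminates N2 inverted output.
Only N2 stuck-at-0 is consistent with every test.

N2 stuck-at-0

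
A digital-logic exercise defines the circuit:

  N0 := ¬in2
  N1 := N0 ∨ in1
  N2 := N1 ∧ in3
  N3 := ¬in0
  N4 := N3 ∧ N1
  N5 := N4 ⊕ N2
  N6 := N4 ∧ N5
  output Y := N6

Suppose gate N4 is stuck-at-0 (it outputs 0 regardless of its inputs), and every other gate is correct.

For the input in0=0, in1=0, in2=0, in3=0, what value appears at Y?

Propagate with N4 forced: N0=1, N1=1, N2=0, N3=1, N4=0 [stuck-at-0], N5=0, N6=0.
So Y = 0. (Without the fault it would be 1.)

0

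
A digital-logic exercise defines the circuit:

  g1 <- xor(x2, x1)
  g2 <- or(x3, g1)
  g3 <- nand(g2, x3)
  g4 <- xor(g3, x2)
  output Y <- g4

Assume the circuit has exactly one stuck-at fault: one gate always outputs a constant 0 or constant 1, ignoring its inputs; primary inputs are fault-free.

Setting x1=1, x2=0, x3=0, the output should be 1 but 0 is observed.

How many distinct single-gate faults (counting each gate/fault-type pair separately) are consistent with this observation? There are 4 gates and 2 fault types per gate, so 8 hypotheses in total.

Fault-free: g1=1, g2=1, g3=1, g4=1 → 1. Observed 0.
  g1 stuck-at-0: output 1 ✗
  g1 stuck-at-1: output 1 ✗
  g2 stuck-at-0: output 1 ✗
  g2 stuck-at-1: output 1 ✗
  g3 stuck-at-0: output 0 ✓
  g3 stuck-at-1: output 1 ✗
  g4 stuck-at-0: output 0 ✓
  g4 stuck-at-1: output 1 ✗
Consistent faults: {g3 stuck-at-0, g4 stuck-at-0} — 2 in all.

2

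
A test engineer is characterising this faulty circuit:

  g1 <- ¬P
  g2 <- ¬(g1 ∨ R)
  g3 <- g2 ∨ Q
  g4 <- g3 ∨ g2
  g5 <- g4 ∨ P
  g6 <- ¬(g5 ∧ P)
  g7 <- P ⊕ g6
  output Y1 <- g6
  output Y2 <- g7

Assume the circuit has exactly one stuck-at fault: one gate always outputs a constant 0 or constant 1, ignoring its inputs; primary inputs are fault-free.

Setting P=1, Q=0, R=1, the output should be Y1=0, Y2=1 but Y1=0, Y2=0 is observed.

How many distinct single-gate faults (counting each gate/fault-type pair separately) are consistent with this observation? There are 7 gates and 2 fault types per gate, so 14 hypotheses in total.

Fault-free: g1=0, g2=0, g3=0, g4=0, g5=1, g6=0, g7=1 → Y1=0, Y2=1. Observed Y1=0, Y2=0.
  g1 stuck-at-0: output Y1=0, Y2=1 ✗
  g1 stuck-at-1: output Y1=0, Y2=1 ✗
  g2 stuck-at-0: output Y1=0, Y2=1 ✗
  g2 stuck-at-1: output Y1=0, Y2=1 ✗
  g3 stuck-at-0: output Y1=0, Y2=1 ✗
  g3 stuck-at-1: output Y1=0, Y2=1 ✗
  g4 stuck-at-0: output Y1=0, Y2=1 ✗
  g4 stuck-at-1: output Y1=0, Y2=1 ✗
  g5 stuck-at-0: output Y1=1, Y2=0 ✗
  g5 stuck-at-1: output Y1=0, Y2=1 ✗
  g6 stuck-at-0: output Y1=0, Y2=1 ✗
  g6 stuck-at-1: output Y1=1, Y2=0 ✗
  g7 stuck-at-0: output Y1=0, Y2=0 ✓
  g7 stuck-at-1: output Y1=0, Y2=1 ✗
Consistent faults: {g7 stuck-at-0} — 1 in all.

1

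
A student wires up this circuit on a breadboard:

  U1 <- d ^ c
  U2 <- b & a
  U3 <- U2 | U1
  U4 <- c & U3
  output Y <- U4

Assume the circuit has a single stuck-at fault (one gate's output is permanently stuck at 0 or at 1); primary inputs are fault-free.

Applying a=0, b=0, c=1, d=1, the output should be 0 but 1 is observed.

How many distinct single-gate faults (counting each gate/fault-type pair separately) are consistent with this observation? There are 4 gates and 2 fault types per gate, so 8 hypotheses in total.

Fault-free: U1=0, U2=0, U3=0, U4=0 → 0. Observed 1.
  U1 stuck-at-0: output 0 ✗
  U1 stuck-at-1: output 1 ✓
  U2 stuck-at-0: output 0 ✗
  U2 stuck-at-1: output 1 ✓
  U3 stuck-at-0: output 0 ✗
  U3 stuck-at-1: output 1 ✓
  U4 stuck-at-0: output 0 ✗
  U4 stuck-at-1: output 1 ✓
Consistent faults: {U1 stuck-at-1, U2 stuck-at-1, U3 stuck-at-1, U4 stuck-at-1} — 4 in all.

4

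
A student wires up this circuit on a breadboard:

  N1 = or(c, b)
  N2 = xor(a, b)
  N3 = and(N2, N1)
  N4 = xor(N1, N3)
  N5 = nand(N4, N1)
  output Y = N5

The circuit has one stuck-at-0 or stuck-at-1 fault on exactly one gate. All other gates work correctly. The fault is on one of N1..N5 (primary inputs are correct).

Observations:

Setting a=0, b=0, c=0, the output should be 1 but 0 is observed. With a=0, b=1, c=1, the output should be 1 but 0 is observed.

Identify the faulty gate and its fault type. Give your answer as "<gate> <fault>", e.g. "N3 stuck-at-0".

N5 stuck-at-0

Fault-free values for test 1 (a=0, b=0, c=0): N1=0, N2=0, N3=0, N4=0, N5=1, giving Y=1. Observed 0.
Test 1: faults giving observed 0 are {N1 stuck-at-1, N5 stuck-at-0}.
Test 2 (a=0, b=1, c=1): fault-free N1=1, N2=1, N3=1, N4=0, N5=1 → 1; observed 0. Eliminates N1 stuck-at-1.
Only N5 stuck-at-0 is consistent with every test.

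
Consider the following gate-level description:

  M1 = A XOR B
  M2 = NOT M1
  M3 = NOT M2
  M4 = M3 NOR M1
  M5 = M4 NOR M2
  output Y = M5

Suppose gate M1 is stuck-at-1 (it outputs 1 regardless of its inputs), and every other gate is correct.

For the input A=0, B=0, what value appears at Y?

Propagate with M1 forced: M1=1 [stuck-at-1], M2=0, M3=1, M4=0, M5=1.
So Y = 1. (Without the fault it would be 0.)

1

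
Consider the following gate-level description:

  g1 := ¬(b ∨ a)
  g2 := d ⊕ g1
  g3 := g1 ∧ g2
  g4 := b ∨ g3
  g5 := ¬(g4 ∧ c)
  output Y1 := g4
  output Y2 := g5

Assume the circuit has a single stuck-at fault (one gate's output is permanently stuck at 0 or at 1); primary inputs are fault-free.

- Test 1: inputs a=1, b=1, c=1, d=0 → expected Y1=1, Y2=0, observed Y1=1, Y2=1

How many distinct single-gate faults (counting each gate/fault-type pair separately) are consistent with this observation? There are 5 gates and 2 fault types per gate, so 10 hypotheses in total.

Fault-free: g1=0, g2=0, g3=0, g4=1, g5=0 → Y1=1, Y2=0. Observed Y1=1, Y2=1.
  g1 stuck-at-0: output Y1=1, Y2=0 ✗
  g1 stuck-at-1: output Y1=1, Y2=0 ✗
  g2 stuck-at-0: output Y1=1, Y2=0 ✗
  g2 stuck-at-1: output Y1=1, Y2=0 ✗
  g3 stuck-at-0: output Y1=1, Y2=0 ✗
  g3 stuck-at-1: output Y1=1, Y2=0 ✗
  g4 stuck-at-0: output Y1=0, Y2=1 ✗
  g4 stuck-at-1: output Y1=1, Y2=0 ✗
  g5 stuck-at-0: output Y1=1, Y2=0 ✗
  g5 stuck-at-1: output Y1=1, Y2=1 ✓
Consistent faults: {g5 stuck-at-1} — 1 in all.

1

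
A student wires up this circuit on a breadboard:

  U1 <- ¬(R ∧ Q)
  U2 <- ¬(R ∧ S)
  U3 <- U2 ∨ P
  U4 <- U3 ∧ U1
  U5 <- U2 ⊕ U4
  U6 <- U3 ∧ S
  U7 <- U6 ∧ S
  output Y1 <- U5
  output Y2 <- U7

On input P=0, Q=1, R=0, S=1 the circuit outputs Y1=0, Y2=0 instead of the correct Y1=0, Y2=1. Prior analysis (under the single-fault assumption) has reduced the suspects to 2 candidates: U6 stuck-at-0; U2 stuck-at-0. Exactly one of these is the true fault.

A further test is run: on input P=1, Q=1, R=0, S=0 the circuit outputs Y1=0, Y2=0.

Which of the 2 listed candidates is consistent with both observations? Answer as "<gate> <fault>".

U6 stuck-at-0

Evaluate each candidate on input P=1, Q=1, R=0, S=0:
  U6 stuck-at-0: U1=1, U2=1, U3=1, U4=1, U5=0, U6=0 [stuck-at-0], U7=0 → Y1=0, Y2=0 — matches
  U2 stuck-at-0: U1=1, U2=0 [stuck-at-0], U3=1, U4=1, U5=1, U6=0, U7=0 → Y1=1, Y2=0 — eliminated
Only U6 stuck-at-0 reproduces the observed Y1=0, Y2=0.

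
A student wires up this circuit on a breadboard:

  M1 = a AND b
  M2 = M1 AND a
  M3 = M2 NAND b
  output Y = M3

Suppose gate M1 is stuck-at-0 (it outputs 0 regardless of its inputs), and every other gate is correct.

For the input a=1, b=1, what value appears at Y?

Propagate with M1 forced: M1=0 [stuck-at-0], M2=0, M3=1.
So Y = 1. (Without the fault it would be 0.)

1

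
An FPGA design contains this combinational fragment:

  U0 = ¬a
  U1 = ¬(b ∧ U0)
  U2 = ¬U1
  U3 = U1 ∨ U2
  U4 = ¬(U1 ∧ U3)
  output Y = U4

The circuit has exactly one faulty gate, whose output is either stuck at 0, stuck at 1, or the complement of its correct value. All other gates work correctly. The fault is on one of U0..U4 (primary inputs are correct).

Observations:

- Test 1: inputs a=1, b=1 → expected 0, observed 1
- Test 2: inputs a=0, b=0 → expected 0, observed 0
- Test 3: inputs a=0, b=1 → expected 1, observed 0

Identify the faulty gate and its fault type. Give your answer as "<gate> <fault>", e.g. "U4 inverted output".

U0 inverted output

Fault-free values for test 1 (a=1, b=1): U0=0, U1=1, U2=0, U3=1, U4=0, giving Y=0. Observed 1.
Test 1: faults giving observed 1 are {U0 stuck-at-1, U0 inverted output, U1 stuck-at-0, U1 inverted output, U3 stuck-at-0, U3 inverted output, U4 stuck-at-1, U4 inverted output}.
Test 2 (a=0, b=0): fault-free U0=1, U1=1, U2=0, U3=1, U4=0 → 0; observed 0. Eliminates U1 stuck-at-0, U1 inverted output, U3 stuck-at-0, U3 inverted output, U4 stuck-at-1, U4 inverted output.
Test 3 (a=0, b=1): fault-free U0=1, U1=0, U2=1, U3=1, U4=1 → 1; observed 0. Eliminates U0 stuck-at-1.
Only U0 inverted output is consistent with every test.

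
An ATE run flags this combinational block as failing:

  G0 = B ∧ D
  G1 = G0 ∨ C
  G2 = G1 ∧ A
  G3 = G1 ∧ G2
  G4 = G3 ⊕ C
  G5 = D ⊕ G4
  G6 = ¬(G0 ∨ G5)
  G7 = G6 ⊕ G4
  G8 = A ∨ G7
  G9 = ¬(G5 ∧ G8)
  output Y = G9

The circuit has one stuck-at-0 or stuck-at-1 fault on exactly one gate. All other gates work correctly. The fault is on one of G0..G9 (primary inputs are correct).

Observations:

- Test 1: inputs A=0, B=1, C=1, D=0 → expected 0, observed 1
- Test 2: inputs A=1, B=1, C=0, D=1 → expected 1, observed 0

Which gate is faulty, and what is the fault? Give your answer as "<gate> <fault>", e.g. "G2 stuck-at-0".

Fault-free values for test 1 (A=0, B=1, C=1, D=0): G0=0, G1=1, G2=0, G3=0, G4=1, G5=1, G6=0, G7=1, G8=1, G9=0, giving Y=0. Observed 1.
Test 1: faults giving observed 1 are {G2 stuck-at-1, G3 stuck-at-1, G4 stuck-at-0, G5 stuck-at-0, G6 stuck-at-1, G7 stuck-at-0, G8 stuck-at-0, G9 stuck-at-1}.
Test 2 (A=1, B=1, C=0, D=1): fault-free G0=1, G1=1, G2=1, G3=1, G4=1, G5=0, G6=0, G7=1, G8=1, G9=1 → 1; observed 0. Eliminates G2 stuck-at-1, G3 stuck-at-1, G5 stuck-at-0, G6 stuck-at-1, G7 stuck-at-0, G8 stuck-at-0, G9 stuck-at-1.
Only G4 stuck-at-0 is consistent with every test.

G4 stuck-at-0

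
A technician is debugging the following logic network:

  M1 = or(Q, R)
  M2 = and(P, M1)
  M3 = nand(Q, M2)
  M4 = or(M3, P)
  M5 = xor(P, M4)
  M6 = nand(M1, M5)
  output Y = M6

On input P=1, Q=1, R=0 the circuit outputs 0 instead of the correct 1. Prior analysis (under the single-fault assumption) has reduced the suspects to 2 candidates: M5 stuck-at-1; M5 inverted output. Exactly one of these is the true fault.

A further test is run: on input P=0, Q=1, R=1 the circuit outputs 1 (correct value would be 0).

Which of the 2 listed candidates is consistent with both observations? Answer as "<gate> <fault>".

M5 inverted output

Evaluate each candidate on input P=0, Q=1, R=1:
  M5 stuck-at-1: M1=1, M2=0, M3=1, M4=1, M5=1 [stuck-at-1], M6=0 → 0 — eliminated
  M5 inverted output: M1=1, M2=0, M3=1, M4=1, M5=0 [inverted output], M6=1 → 1 — matches
Only M5 inverted output reproduces the observed 1.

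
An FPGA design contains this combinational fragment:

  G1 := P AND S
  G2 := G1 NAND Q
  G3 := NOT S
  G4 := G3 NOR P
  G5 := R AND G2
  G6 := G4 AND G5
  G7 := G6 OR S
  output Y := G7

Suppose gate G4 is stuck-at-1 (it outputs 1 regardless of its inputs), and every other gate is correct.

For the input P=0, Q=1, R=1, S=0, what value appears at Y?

1

Propagate with G4 forced: G1=0, G2=1, G3=1, G4=1 [stuck-at-1], G5=1, G6=1, G7=1.
So Y = 1. (Without the fault it would be 0.)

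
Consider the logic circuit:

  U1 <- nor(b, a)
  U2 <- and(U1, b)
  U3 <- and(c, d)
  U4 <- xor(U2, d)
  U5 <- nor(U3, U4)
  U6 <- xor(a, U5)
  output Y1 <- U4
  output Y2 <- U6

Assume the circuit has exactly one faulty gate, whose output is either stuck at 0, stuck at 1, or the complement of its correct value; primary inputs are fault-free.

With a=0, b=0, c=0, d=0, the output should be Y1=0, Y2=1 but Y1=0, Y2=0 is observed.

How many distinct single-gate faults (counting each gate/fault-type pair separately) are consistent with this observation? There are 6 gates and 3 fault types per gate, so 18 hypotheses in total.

6

Fault-free: U1=1, U2=0, U3=0, U4=0, U5=1, U6=1 → Y1=0, Y2=1. Observed Y1=0, Y2=0.
  U1: none of the 3 fault types match ✗
  U2: none of the 3 fault types match ✗
  U3: stuck-at-1, inverted output ✓; others ✗
  U4: none of the 3 fault types match ✗
  U5: stuck-at-0, inverted output ✓; others ✗
  U6: stuck-at-0, inverted output ✓; others ✗
Consistent faults: {U3 stuck-at-1, U3 inverted output, U5 stuck-at-0, U5 inverted output, U6 stuck-at-0, U6 inverted output} — 6 in all.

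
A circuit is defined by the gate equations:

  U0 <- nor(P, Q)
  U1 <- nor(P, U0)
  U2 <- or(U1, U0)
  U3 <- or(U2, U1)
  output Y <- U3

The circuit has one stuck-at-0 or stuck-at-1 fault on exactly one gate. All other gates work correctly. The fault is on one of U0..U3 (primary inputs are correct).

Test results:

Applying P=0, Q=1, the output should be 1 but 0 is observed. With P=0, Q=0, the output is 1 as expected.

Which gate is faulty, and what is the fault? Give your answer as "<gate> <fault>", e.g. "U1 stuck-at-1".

Fault-free values for test 1 (P=0, Q=1): U0=0, U1=1, U2=1, U3=1, giving Y=1. Observed 0.
Test 1: faults giving observed 0 are {U1 stuck-at-0, U3 stuck-at-0}.
Test 2 (P=0, Q=0): fault-free U0=1, U1=0, U2=1, U3=1 → 1; observed 1. Eliminates U3 stuck-at-0.
Only U1 stuck-at-0 is consistent with every test.

U1 stuck-at-0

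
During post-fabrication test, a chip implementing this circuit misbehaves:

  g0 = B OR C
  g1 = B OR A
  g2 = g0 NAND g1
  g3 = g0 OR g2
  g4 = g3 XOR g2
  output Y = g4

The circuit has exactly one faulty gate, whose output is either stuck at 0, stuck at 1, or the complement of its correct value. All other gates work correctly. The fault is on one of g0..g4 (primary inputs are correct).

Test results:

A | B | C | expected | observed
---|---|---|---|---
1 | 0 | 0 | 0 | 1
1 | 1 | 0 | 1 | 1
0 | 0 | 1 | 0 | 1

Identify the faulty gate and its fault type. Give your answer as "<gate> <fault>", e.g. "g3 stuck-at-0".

Fault-free values for test 1 (A=1, B=0, C=0): g0=0, g1=1, g2=1, g3=1, g4=0, giving Y=0. Observed 1.
Test 1: faults giving observed 1 are {g0 stuck-at-1, g0 inverted output, g3 stuck-at-0, g3 inverted output, g4 stuck-at-1, g4 inverted output}.
Test 2 (A=1, B=1, C=0): fault-free g0=1, g1=1, g2=0, g3=1, g4=1 → 1; observed 1. Eliminates g0 inverted output, g3 stuck-at-0, g3 inverted output, g4 inverted output.
Test 3 (A=0, B=0, C=1): fault-free g0=1, g1=0, g2=1, g3=1, g4=0 → 0; observed 1. Eliminates g0 stuck-at-1.
Only g4 stuck-at-1 is consistent with every test.

g4 stuck-at-1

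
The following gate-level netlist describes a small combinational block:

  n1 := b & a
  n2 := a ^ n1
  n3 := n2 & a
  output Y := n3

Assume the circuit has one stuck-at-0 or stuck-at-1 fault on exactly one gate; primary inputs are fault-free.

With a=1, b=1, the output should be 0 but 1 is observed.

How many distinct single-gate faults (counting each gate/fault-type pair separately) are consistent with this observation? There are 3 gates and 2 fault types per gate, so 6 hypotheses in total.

3

Fault-free: n1=1, n2=0, n3=0 → 0. Observed 1.
  n1 stuck-at-0: output 1 ✓
  n1 stuck-at-1: output 0 ✗
  n2 stuck-at-0: output 0 ✗
  n2 stuck-at-1: output 1 ✓
  n3 stuck-at-0: output 0 ✗
  n3 stuck-at-1: output 1 ✓
Consistent faults: {n1 stuck-at-0, n2 stuck-at-1, n3 stuck-at-1} — 3 in all.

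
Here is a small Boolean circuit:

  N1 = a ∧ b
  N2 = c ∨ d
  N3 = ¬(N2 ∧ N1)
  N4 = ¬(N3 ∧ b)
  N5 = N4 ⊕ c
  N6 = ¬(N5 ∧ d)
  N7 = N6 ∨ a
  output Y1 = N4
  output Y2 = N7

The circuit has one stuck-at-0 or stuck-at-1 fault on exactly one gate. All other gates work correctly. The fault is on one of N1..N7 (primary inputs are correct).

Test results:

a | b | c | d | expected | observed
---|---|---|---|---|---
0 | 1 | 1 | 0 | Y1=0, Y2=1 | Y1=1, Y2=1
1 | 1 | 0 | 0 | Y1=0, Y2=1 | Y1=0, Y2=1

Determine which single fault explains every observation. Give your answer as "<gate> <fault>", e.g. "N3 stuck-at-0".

N1 stuck-at-1

Fault-free values for test 1 (a=0, b=1, c=1, d=0): N1=0, N2=1, N3=1, N4=0, N5=1, N6=1, N7=1, giving Y1=0, Y2=1. Observed Y1=1, Y2=1.
Test 1: faults giving observed Y1=1, Y2=1 are {N1 stuck-at-1, N3 stuck-at-0, N4 stuck-at-1}.
Test 2 (a=1, b=1, c=0, d=0): fault-free N1=1, N2=0, N3=1, N4=0, N5=0, N6=1, N7=1 → Y1=0, Y2=1; observed Y1=0, Y2=1. Eliminates N3 stuck-at-0, N4 stuck-at-1.
Only N1 stuck-at-1 is consistent with every test.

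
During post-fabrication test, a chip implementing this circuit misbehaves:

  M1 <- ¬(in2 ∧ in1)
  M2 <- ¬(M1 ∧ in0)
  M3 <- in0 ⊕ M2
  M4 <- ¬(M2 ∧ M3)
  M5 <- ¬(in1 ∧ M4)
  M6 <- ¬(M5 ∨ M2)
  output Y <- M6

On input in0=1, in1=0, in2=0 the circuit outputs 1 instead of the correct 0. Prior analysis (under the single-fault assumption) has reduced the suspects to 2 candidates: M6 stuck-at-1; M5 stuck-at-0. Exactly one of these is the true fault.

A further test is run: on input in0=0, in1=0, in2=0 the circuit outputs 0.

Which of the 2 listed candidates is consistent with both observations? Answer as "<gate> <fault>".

M5 stuck-at-0

Evaluate each candidate on input in0=0, in1=0, in2=0:
  M6 stuck-at-1: M1=1, M2=1, M3=1, M4=0, M5=1, M6=1 [stuck-at-1] → 1 — eliminated
  M5 stuck-at-0: M1=1, M2=1, M3=1, M4=0, M5=0 [stuck-at-0], M6=0 → 0 — matches
Only M5 stuck-at-0 reproduces the observed 0.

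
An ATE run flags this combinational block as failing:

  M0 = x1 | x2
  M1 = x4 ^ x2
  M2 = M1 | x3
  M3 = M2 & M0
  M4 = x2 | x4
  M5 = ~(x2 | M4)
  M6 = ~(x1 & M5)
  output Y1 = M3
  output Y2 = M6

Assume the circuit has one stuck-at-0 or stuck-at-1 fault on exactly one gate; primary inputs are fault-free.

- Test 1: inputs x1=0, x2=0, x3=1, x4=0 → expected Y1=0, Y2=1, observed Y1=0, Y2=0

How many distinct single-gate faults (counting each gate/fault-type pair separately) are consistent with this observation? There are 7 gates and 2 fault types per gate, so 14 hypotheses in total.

1

Fault-free: M0=0, M1=0, M2=1, M3=0, M4=0, M5=1, M6=1 → Y1=0, Y2=1. Observed Y1=0, Y2=0.
  M0 stuck-at-0: output Y1=0, Y2=1 ✗
  M0 stuck-at-1: output Y1=1, Y2=1 ✗
  M1 stuck-at-0: output Y1=0, Y2=1 ✗
  M1 stuck-at-1: output Y1=0, Y2=1 ✗
  M2 stuck-at-0: output Y1=0, Y2=1 ✗
  M2 stuck-at-1: output Y1=0, Y2=1 ✗
  M3 stuck-at-0: output Y1=0, Y2=1 ✗
  M3 stuck-at-1: output Y1=1, Y2=1 ✗
  M4 stuck-at-0: output Y1=0, Y2=1 ✗
  M4 stuck-at-1: output Y1=0, Y2=1 ✗
  M5 stuck-at-0: output Y1=0, Y2=1 ✗
  M5 stuck-at-1: output Y1=0, Y2=1 ✗
  M6 stuck-at-0: output Y1=0, Y2=0 ✓
  M6 stuck-at-1: output Y1=0, Y2=1 ✗
Consistent faults: {M6 stuck-at-0} — 1 in all.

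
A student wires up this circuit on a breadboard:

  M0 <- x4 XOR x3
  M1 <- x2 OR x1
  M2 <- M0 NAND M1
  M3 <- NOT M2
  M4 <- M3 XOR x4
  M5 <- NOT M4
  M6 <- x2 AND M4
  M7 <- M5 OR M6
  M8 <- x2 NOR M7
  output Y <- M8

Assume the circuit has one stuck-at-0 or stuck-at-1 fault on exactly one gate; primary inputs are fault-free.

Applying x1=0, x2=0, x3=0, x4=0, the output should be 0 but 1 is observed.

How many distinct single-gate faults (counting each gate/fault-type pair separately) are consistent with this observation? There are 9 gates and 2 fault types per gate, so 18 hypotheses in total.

6

Fault-free: M0=0, M1=0, M2=1, M3=0, M4=0, M5=1, M6=0, M7=1, M8=0 → 0. Observed 1.
  M0: none of the 2 fault types match ✗
  M1: none of the 2 fault types match ✗
  M2: stuck-at-0 ✓; others ✗
  M3: stuck-at-1 ✓; others ✗
  M4: stuck-at-1 ✓; others ✗
  M5: stuck-at-0 ✓; others ✗
  M6: none of the 2 fault types match ✗
  M7: stuck-at-0 ✓; others ✗
  M8: stuck-at-1 ✓; others ✗
Consistent faults: {M2 stuck-at-0, M3 stuck-at-1, M4 stuck-at-1, M5 stuck-at-0, M7 stuck-at-0, M8 stuck-at-1} — 6 in all.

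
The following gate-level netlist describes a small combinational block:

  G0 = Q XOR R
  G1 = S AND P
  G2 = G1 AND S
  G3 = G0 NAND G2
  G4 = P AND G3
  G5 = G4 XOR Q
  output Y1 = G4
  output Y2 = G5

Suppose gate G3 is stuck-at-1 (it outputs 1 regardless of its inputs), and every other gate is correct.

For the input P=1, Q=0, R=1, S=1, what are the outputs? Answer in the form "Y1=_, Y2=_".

Y1=1, Y2=1

Propagate with G3 forced: G0=1, G1=1, G2=1, G3=1 [stuck-at-1], G4=1, G5=1.
So the outputs are Y1=1, Y2=1. (Without the fault they would be Y1=0, Y2=0.)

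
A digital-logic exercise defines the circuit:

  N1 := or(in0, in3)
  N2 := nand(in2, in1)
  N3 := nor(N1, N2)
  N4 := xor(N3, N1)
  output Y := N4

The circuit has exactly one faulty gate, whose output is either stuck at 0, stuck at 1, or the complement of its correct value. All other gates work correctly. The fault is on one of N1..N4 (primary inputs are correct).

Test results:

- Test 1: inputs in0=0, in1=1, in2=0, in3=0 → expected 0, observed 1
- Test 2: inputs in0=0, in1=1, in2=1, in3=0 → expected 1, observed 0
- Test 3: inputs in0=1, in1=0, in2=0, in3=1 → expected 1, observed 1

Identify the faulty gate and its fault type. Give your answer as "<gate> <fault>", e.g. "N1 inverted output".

N2 inverted output

Fault-free values for test 1 (in0=0, in1=1, in2=0, in3=0): N1=0, N2=1, N3=0, N4=0, giving Y=0. Observed 1.
Test 1: faults giving observed 1 are {N1 stuck-at-1, N1 inverted output, N2 stuck-at-0, N2 inverted output, N3 stuck-at-1, N3 inverted output, N4 stuck-at-1, N4 inverted output}.
Test 2 (in0=0, in1=1, in2=1, in3=0): fault-free N1=0, N2=0, N3=1, N4=1 → 1; observed 0. Eliminates N1 stuck-at-1, N1 inverted output, N2 stuck-at-0, N3 stuck-at-1, N4 stuck-at-1.
Test 3 (in0=1, in1=0, in2=0, in3=1): fault-free N1=1, N2=1, N3=0, N4=1 → 1; observed 1. Eliminates N3 inverted output, N4 inverted output.
Only N2 inverted output is consistent with every test.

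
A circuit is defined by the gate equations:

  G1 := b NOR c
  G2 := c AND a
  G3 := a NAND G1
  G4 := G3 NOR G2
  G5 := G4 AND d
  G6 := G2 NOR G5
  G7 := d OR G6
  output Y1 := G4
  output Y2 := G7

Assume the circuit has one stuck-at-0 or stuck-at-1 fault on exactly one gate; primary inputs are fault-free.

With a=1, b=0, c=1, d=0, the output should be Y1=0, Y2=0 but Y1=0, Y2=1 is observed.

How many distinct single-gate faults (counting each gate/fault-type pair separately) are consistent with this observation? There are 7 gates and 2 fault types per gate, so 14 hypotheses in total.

Fault-free: G1=0, G2=1, G3=1, G4=0, G5=0, G6=0, G7=0 → Y1=0, Y2=0. Observed Y1=0, Y2=1.
  G1 stuck-at-0: output Y1=0, Y2=0 ✗
  G1 stuck-at-1: output Y1=0, Y2=0 ✗
  G2 stuck-at-0: output Y1=0, Y2=1 ✓
  G2 stuck-at-1: output Y1=0, Y2=0 ✗
  G3 stuck-at-0: output Y1=0, Y2=0 ✗
  G3 stuck-at-1: output Y1=0, Y2=0 ✗
  G4 stuck-at-0: output Y1=0, Y2=0 ✗
  G4 stuck-at-1: output Y1=1, Y2=0 ✗
  G5 stuck-at-0: output Y1=0, Y2=0 ✗
  G5 stuck-at-1: output Y1=0, Y2=0 ✗
  G6 stuck-at-0: output Y1=0, Y2=0 ✗
  G6 stuck-at-1: output Y1=0, Y2=1 ✓
  G7 stuck-at-0: output Y1=0, Y2=0 ✗
  G7 stuck-at-1: output Y1=0, Y2=1 ✓
Consistent faults: {G2 stuck-at-0, G6 stuck-at-1, G7 stuck-at-1} — 3 in all.

3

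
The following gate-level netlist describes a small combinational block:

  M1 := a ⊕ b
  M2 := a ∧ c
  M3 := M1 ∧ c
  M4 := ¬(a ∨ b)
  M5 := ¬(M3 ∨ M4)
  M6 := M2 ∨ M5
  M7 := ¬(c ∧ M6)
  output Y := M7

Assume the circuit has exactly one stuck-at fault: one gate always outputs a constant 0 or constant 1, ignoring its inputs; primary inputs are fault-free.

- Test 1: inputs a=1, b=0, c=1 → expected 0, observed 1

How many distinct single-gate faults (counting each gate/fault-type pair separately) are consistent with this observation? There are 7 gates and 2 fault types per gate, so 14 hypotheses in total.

Fault-free: M1=1, M2=1, M3=1, M4=0, M5=0, M6=1, M7=0 → 0. Observed 1.
  M1 stuck-at-0: output 0 ✗
  M1 stuck-at-1: output 0 ✗
  M2 stuck-at-0: output 1 ✓
  M2 stuck-at-1: output 0 ✗
  M3 stuck-at-0: output 0 ✗
  M3 stuck-at-1: output 0 ✗
  M4 stuck-at-0: output 0 ✗
  M4 stuck-at-1: output 0 ✗
  M5 stuck-at-0: output 0 ✗
  M5 stuck-at-1: output 0 ✗
  M6 stuck-at-0: output 1 ✓
  M6 stuck-at-1: output 0 ✗
  M7 stuck-at-0: output 0 ✗
  M7 stuck-at-1: output 1 ✓
Consistent faults: {M2 stuck-at-0, M6 stuck-at-0, M7 stuck-at-1} — 3 in all.

3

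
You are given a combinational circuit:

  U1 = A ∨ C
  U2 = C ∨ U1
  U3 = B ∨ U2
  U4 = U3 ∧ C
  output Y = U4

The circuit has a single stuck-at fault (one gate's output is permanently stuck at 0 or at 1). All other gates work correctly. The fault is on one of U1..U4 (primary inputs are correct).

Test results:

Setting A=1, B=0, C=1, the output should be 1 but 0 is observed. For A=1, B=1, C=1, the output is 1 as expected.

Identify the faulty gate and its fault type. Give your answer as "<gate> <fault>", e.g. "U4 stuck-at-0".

U2 stuck-at-0

Fault-free values for test 1 (A=1, B=0, C=1): U1=1, U2=1, U3=1, U4=1, giving Y=1. Observed 0.
Test 1: faults giving observed 0 are {U2 stuck-at-0, U3 stuck-at-0, U4 stuck-at-0}.
Test 2 (A=1, B=1, C=1): fault-free U1=1, U2=1, U3=1, U4=1 → 1; observed 1. Eliminates U3 stuck-at-0, U4 stuck-at-0.
Only U2 stuck-at-0 is consistent with every test.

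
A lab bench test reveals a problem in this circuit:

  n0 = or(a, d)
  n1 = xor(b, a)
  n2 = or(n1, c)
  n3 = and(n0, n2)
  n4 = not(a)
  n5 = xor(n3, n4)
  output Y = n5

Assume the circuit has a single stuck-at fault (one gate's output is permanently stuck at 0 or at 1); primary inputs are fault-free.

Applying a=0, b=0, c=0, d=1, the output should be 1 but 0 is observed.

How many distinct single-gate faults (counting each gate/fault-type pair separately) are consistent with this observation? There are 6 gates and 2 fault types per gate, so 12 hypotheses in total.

5

Fault-free: n0=1, n1=0, n2=0, n3=0, n4=1, n5=1 → 1. Observed 0.
  n0 stuck-at-0: output 1 ✗
  n0 stuck-at-1: output 1 ✗
  n1 stuck-at-0: output 1 ✗
  n1 stuck-at-1: output 0 ✓
  n2 stuck-at-0: output 1 ✗
  n2 stuck-at-1: output 0 ✓
  n3 stuck-at-0: output 1 ✗
  n3 stuck-at-1: output 0 ✓
  n4 stuck-at-0: output 0 ✓
  n4 stuck-at-1: output 1 ✗
  n5 stuck-at-0: output 0 ✓
  n5 stuck-at-1: output 1 ✗
Consistent faults: {n1 stuck-at-1, n2 stuck-at-1, n3 stuck-at-1, n4 stuck-at-0, n5 stuck-at-0} — 5 in all.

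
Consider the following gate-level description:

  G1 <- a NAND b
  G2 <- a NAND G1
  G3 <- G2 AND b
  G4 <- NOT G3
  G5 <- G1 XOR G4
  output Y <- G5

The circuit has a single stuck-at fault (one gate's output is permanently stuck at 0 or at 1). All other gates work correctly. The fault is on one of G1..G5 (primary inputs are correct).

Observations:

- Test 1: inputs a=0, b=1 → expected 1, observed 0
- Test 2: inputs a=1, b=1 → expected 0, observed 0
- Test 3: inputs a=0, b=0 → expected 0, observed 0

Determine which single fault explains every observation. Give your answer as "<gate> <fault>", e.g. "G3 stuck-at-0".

G5 stuck-at-0

Fault-free values for test 1 (a=0, b=1): G1=1, G2=1, G3=1, G4=0, G5=1, giving Y=1. Observed 0.
Test 1: faults giving observed 0 are {G1 stuck-at-0, G2 stuck-at-0, G3 stuck-at-0, G4 stuck-at-1, G5 stuck-at-0}.
Test 2 (a=1, b=1): fault-free G1=0, G2=1, G3=1, G4=0, G5=0 → 0; observed 0. Eliminates G2 stuck-at-0, G3 stuck-at-0, G4 stuck-at-1.
Test 3 (a=0, b=0): fault-free G1=1, G2=1, G3=0, G4=1, G5=0 → 0; observed 0. Eliminates G1 stuck-at-0.
Only G5 stuck-at-0 is consistent with every test.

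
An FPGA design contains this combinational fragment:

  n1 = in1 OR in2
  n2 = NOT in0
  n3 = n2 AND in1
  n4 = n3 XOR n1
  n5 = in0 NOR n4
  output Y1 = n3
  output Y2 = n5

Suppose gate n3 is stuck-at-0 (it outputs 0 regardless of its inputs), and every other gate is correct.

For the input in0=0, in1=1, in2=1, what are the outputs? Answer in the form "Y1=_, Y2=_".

Y1=0, Y2=0

Propagate with n3 forced: n1=1, n2=1, n3=0 [stuck-at-0], n4=1, n5=0.
So the outputs are Y1=0, Y2=0. (Without the fault they would be Y1=1, Y2=1.)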